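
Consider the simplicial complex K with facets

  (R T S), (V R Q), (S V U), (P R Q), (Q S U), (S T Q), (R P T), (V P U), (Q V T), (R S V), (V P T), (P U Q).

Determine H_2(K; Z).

K has 7 vertices, 18 edges, 12 triangles.
rank ∂_2 = 12, rank ∂_3 = 0 ⇒ b_2 = 12 − 12 − 0 = 0. So H_2 = 0.

H_2 = 0.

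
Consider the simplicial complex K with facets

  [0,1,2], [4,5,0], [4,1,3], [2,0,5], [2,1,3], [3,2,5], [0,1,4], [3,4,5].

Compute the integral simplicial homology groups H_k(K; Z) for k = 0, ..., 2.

H_0 ≅ Z,  H_1 = 0,  H_2 ≅ Z.

Take the total order 0 < 1 < 2 < 3 < 4 < 5 on the vertex set. Then K (dimension 2) consists of the simplices:

  0-simplices (6): [0], [1], [2], [3], [4], [5]
  1-simplices (12): [0,1], [0,2], [0,4], [0,5], [1,2], [1,3], [1,4], [2,3], [2,5], [3,4], [3,5], [4,5]
  2-simplices (8): [0,1,2], [0,1,4], [0,2,5], [0,4,5], [1,2,3], [1,3,4], [2,3,5], [3,4,5]

so the chain groups are C_0 ≅ Z^6, C_1 ≅ Z^12, C_2 ≅ Z^8.

Boundary ∂_1: C_1 → C_0 sends each edge [p,q] (with p < q) to q − p. For instance
  ∂[4,5] = [5] − [4].
The 6×12 boundary matrix has rank 5 and Smith normal form diag(1,1,1,1,1).

∂_2: C_2 → C_1 acts by ∂[p,q,r] = [q,r] − [p,r] + [p,q]. For instance
  ∂[1,2,3] = [2,3] − [1,3] + [1,2],
  ∂[0,1,2] = [1,2] − [0,2] + [0,1].
The 12×8 boundary matrix has rank 7 and Smith normal form diag(1,1,1,1,1,1,1).

Computing H_k = (kernel of ∂_k) / (image of ∂_{k+1}):

  H_0: rank C_0 − rank ∂_1 = 6 − 5 = 1, and the invariant factors of ∂_1 are all 1, so H_0 = Z.
  H_1: rank ker ∂_1 − rank ∂_2 = (12 − 5) − 7 = 0, and the invariant factors of ∂_2 are all 1, so H_1 = 0.
  H_2: rank ker ∂_2 − rank ∂_3 = (8 − 7) − 0 = 1, and there is no ∂_3, so H_2 = Z.

As a check, the Euler characteristic is 6 − 12 + 8 = 2, which agrees with 1 − 0 + 1 = 2.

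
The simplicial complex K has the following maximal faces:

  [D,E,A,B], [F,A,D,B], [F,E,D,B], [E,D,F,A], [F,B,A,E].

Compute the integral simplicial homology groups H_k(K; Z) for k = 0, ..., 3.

K has 5 vertices, 10 edges, 10 triangles, 5 3-simplices.
rank ∂_0 = 0, rank ∂_1 = 4 ⇒ b_0 = 5 − 0 − 4 = 1; all invariant factors of ∂_1 are 1 so no torsion. So H_0 ≅ Z.
rank ∂_1 = 4, rank ∂_2 = 6 ⇒ b_1 = 10 − 4 − 6 = 0; all invariant factors of ∂_2 are 1 so no torsion. So H_1 ≅ 0.
rank ∂_2 = 6, rank ∂_3 = 4 ⇒ b_2 = 10 − 6 − 4 = 0; all invariant factors of ∂_3 are 1 so no torsion. So H_2 ≅ 0.
rank ∂_3 = 4, rank ∂_4 = 0 ⇒ b_3 = 5 − 4 − 0 = 1. So H_3 ≅ Z.

H_0 = Z,  H_1 = 0,  H_2 = 0,  H_3 = Z.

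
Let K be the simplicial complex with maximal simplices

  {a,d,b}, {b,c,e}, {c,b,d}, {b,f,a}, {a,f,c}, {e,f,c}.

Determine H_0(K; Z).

Order the vertices as a < b < c < d < e < f. Listing each simplex with vertices in this order, K has dimension 2 with simplices:

  0-simplices (6): a, b, c, d, e, f
  1-simplices (12): ab, ac, ad, af, bc, bd, be, bf, cd, ce, cf, ef
  2-simplices (6): abd, abf, acf, bcd, bce, cef

Hence C_0 ≅ Z^6, C_1 ≅ Z^12, C_2 ≅ Z^6.

∂_1: C_1 → C_0 maps an edge to its endpoints' difference, ∂[p,q] = q − p.
The 6×12 boundary matrix has rank 5 and Smith normal form diag(1,1,1,1,1).

Boundary ∂_2: C_2 → C_1 acts by ∂[p,q,r] = [q,r] − [p,r] + [p,q]. For instance
  ∂bce = ce − be + bc,
  ∂cef = ef − cf + ce.
The resulting 12×6 matrix has rank 6, and its Smith normal form has invariant factors (1,1,1,1,1,1).

From H_k ≅ ker(∂_k) / im(∂_{k+1}) we obtain:

  H_0: rank C_0 − rank ∂_1 = 6 − 5 = 1, and the invariant factors of ∂_1 are all 1, so H_0 = Z.

H_0 = Z.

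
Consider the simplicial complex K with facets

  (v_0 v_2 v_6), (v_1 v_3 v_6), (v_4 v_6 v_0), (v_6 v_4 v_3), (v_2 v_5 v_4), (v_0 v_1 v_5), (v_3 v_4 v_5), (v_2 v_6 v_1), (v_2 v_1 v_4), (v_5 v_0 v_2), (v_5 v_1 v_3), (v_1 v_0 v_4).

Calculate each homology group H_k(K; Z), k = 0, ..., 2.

Take the total order v_0 < v_1 < v_2 < v_3 < v_4 < v_5 < v_6 on the vertex set. Then K (dimension 2) consists of the simplices:

  0-simplices (7): [v_0], [v_1], [v_2], [v_3], [v_4], [v_5], [v_6]
  1-simplices (18): (18 of them)
  2-simplices (12): (12 of them)

Hence C_0 ≅ Z^7, C_1 ≅ Z^18, C_2 ≅ Z^12.

Boundary ∂_1: C_1 → C_0 sends each edge [p,q] (with p < q) to q − p.
The 7×18 boundary matrix has rank 6 and Smith normal form diag(1,1,1,1,1,1).

∂_2: C_2 → C_1 acts by ∂[p,q,r] = [q,r] − [p,r] + [p,q]. For instance
  ∂[v_0,v_4,v_6] = [v_4,v_6] − [v_0,v_6] + [v_0,v_4],
  ∂[v_2,v_4,v_5] = [v_4,v_5] − [v_2,v_5] + [v_2,v_4].
The 18×12 boundary matrix has rank 12 and Smith normal form diag(1,1,1,1,1,1,1,1,1,1,1,2).

Now H_k = ker ∂_k / im ∂_{k+1}, so:

  H_0: rank C_0 − rank ∂_1 = 7 − 6 = 1, and the invariant factors of ∂_1 are all 1, so H_0 = Z.
  H_1: rank ker ∂_1 − rank ∂_2 = (18 − 6) − 12 = 0, and ∂_2 has invariant factor 2 > 1, so H_1 = Z/2Z.
  H_2: rank ker ∂_2 − rank ∂_3 = (12 − 12) − 0 = 0, and there is no ∂_3, so H_2 = 0.

As a check, the Euler characteristic is 7 − 18 + 12 = 1, which agrees with 1 − 0 + 0 = 1.
(K is a triangulation of the real projective plane RP^2.)

H_0 = Z,  H_1 = Z/2Z,  H_2 = 0.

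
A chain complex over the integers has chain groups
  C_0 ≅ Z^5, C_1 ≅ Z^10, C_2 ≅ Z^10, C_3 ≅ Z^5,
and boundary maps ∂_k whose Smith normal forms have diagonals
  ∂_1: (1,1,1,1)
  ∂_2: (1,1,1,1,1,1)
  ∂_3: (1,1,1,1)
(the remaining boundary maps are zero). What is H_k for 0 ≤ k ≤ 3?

H_0 ≅ Z,  H_1 = 0,  H_2 = 0,  H_3 ≅ Z.

H_0: b_0 = 5 − 0 − 4 = 1; torsion from ∂_1 factors > 1: none. So H_0 ≅ Z.
H_1: b_1 = 10 − 4 − 6 = 0; torsion from ∂_2 factors > 1: none. So H_1 ≅ 0.
H_2: b_2 = 10 − 6 − 4 = 0; torsion from ∂_3 factors > 1: none. So H_2 ≅ 0.
H_3: b_3 = 5 − 4 − 0 = 1; torsion from ∂_4 factors > 1: none. So H_3 ≅ Z.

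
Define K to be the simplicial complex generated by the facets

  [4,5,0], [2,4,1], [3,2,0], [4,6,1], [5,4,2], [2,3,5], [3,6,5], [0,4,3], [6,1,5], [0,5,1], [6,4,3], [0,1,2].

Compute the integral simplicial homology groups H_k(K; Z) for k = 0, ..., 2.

We work with the vertex ordering 0 < 1 < 2 < 3 < 4 < 5 < 6. The simplices of K, each written with vertices in increasing order, are:

  0-simplices (7): [0], [1], [2], [3], [4], [5], [6]
  1-simplices (18): [0,1], [0,2], [0,3], [0,4], [0,5], [1,2], [1,4], [1,5], [1,6], [2,3], [2,4], [2,5], [3,4], [3,5], [3,6], [4,5], [4,6], [5,6]
  2-simplices (12): [0,1,2], [0,1,5], [0,2,3], [0,3,4], [0,4,5], [1,2,4], [1,4,6], [1,5,6], [2,3,5], [2,4,5], [3,4,6], [3,5,6]

giving chain groups C_0 ≅ Z^7, C_1 ≅ Z^18, C_2 ≅ Z^12.

∂_1: C_1 → C_0 is given by ∂[p,q] = [q] − [p]. For instance
  ∂[4,6] = [6] − [4].
This gives a 7×18 integer matrix of rank 6; reducing to Smith normal form yields diagonal entries (1,1,1,1,1,1).

∂_2: C_2 → C_1 sends each 2-simplex [p,q,r] to [q,r] − [p,r] + [p,q]. For instance
  ∂[1,4,6] = [4,6] − [1,6] + [1,4],
  ∂[2,4,5] = [4,5] − [2,5] + [2,4].
The resulting 18×12 matrix has rank 12, and its Smith normal form has invariant factors (1,1,1,1,1,1,1,1,1,1,1,2).

Reading off H_k = ker ∂_k / im ∂_{k+1}:

  H_0: rank C_0 − rank ∂_1 = 7 − 6 = 1, and the invariant factors of ∂_1 are all 1, so H_0 ≅ Z.
  H_1: rank ker ∂_1 − rank ∂_2 = (18 − 6) − 12 = 0, and ∂_2 has invariant factor 2 > 1, so H_1 ≅ Z/2.
  H_2: rank ker ∂_2 − rank ∂_3 = (12 − 12) − 0 = 0, and there is no ∂_3, so H_2 ≅ 0.

As a check, the Euler characteristic is 7 − 18 + 12 = 1, which agrees with 1 − 0 + 0 = 1.

H_0 = Z,  H_1 = Z/2,  H_2 = 0.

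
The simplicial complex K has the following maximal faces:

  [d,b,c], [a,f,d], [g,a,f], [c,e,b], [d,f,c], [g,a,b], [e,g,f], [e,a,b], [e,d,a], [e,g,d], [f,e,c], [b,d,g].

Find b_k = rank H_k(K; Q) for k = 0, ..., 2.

K has 7 vertices, 18 edges, 12 triangles.
rank ∂_0 = 0, rank ∂_1 = 6 ⇒ b_0 = 7 − 0 − 6 = 1; all invariant factors of ∂_1 are 1 so no torsion. So H_0 ≅ Z.
rank ∂_1 = 6, rank ∂_2 = 12 ⇒ b_1 = 18 − 6 − 12 = 0; ∂_2 has invariant factor(s) [2] giving torsion. So H_1 ≅ Z/2.
rank ∂_2 = 12, rank ∂_3 = 0 ⇒ b_2 = 12 − 12 − 0 = 0. So H_2 ≅ 0.

b_0 = 1, b_1 = 0, b_2 = 0.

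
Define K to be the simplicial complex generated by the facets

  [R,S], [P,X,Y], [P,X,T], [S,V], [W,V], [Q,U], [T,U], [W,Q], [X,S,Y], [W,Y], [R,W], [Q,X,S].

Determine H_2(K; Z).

K has 10 vertices, 17 edges, 4 triangles.
rank ∂_2 = 4, rank ∂_3 = 0 ⇒ b_2 = 4 − 4 − 0 = 0. So H_2 ≅ 0.

H_2 = 0.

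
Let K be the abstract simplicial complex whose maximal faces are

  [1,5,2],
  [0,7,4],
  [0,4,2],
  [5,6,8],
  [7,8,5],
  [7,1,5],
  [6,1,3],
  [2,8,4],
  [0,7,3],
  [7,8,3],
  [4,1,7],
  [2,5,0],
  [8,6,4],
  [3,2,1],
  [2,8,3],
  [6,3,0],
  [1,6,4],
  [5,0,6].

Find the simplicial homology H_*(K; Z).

H_0 = Z,  H_1 = Z^2,  H_2 = Z.

We work with the vertex ordering 0 < 1 < 2 < 3 < 4 < 5 < 6 < 7 < 8. The simplices of K, each written with vertices in increasing order, are:

  0-simplices (9): [0], [1], [2], [3], [4], [5], [6], [7], [8]
  1-simplices (27): (27 of them)
  2-simplices (18): [0,2,4], [0,2,5], [0,3,6], [0,3,7], [0,4,7], [0,5,6], [1,2,3], [1,2,5], [1,3,6], [1,4,6], [1,4,7], [1,5,7], [2,3,8], [2,4,8], [3,7,8], [4,6,8], [5,6,8], [5,7,8]

Hence C_0 ≅ Z^9, C_1 ≅ Z^27, C_2 ≅ Z^18.

Boundary ∂_1: C_1 → C_0 maps an edge to its endpoints' difference, ∂[p,q] = q − p.
As a 9×27 matrix over Z this has rank 8, with invariant factors (1,1,1,1,1,1,1,1).

The boundary map ∂_2: C_2 → C_1 maps a triangle to the signed sum of its edges. For instance
  ∂[5,7,8] = [7,8] − [5,8] + [5,7],
  ∂[1,5,7] = [5,7] − [1,7] + [1,5].
As a 27×18 matrix over Z this has rank 17, with invariant factors (1,1,1,1,1,1,1,1,1,1,1,1,1,1,1,1,1).

Now H_k = ker ∂_k / im ∂_{k+1}, so:

  H_0: rank C_0 − rank ∂_1 = 9 − 8 = 1, and the invariant factors of ∂_1 are all 1, so H_0 = Z.
  H_1: rank ker ∂_1 − rank ∂_2 = (27 − 8) − 17 = 2, and the invariant factors of ∂_2 are all 1, so H_1 = Z^2.
  H_2: rank ker ∂_2 − rank ∂_3 = (18 − 17) − 0 = 1, and there is no ∂_3, so H_2 = Z.

As a check, the Euler characteristic is 9 − 27 + 18 = 0, which agrees with 1 − 2 + 1 = 0.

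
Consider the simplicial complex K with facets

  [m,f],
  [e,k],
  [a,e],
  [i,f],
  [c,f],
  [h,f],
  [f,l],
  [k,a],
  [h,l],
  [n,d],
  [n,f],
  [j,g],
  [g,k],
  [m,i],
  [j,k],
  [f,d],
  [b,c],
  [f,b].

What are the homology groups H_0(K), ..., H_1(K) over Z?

Order the vertices as a < b < c < d < e < f < g < h < i < j < k < l < m < n. Listing each simplex with vertices in this order, K has dimension 1 with simplices:

  0-simplices (14): a, b, c, d, e, f, g, h, i, j, k, l, m, n
  1-simplices (18): ae, ak, bc, bf, cf, df, dn, ek, fh, fi, fl, fm, fn, gj, gk, hl, im, jk

Hence C_0 ≅ Z^14, C_1 ≅ Z^18.

Boundary ∂_1: C_1 → C_0 sends each edge [p,q] (with p < q) to q − p. For instance
  ∂gj = j − g.
As a 14×18 matrix over Z this has rank 12, with invariant factors (1,1,1,1,1,1,1,1,1,1,1,1).

Now H_k = ker ∂_k / im ∂_{k+1}, so:

  H_0: rank C_0 − rank ∂_1 = 14 − 12 = 2, and the invariant factors of ∂_1 are all 1, so H_0 = Z^2.
  H_1: rank ker ∂_1 − rank ∂_2 = (18 − 12) − 0 = 6, and there is no ∂_2, so H_1 = Z^6.

H_0 ≅ Z^2,  H_1 ≅ Z^6.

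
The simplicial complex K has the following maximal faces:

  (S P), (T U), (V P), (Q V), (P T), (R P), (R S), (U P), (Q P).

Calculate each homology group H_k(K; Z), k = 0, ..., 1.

H_0 ≅ Z,  H_1 ≅ Z^3.

We work with the vertex ordering P < Q < R < S < T < U < V. The simplices of K, each written with vertices in increasing order, are:

  0-simplices (7): P, Q, R, S, T, U, V
  1-simplices (9): PQ, PR, PS, PT, PU, PV, QV, RS, TU

so the chain groups are C_0 ≅ Z^7, C_1 ≅ Z^9.

Boundary ∂_1: C_1 → C_0 sends each edge [p,q] (with p < q) to q − p.
The 7×9 boundary matrix has rank 6 and Smith normal form diag(1,1,1,1,1,1).

Now H_k = ker ∂_k / im ∂_{k+1}, so:

  H_0: rank C_0 − rank ∂_1 = 7 − 6 = 1, and the invariant factors of ∂_1 are all 1, so H_0 ≅ Z.
  H_1: rank ker ∂_1 − rank ∂_2 = (9 − 6) − 0 = 3, and there is no ∂_2, so H_1 ≅ Z^3.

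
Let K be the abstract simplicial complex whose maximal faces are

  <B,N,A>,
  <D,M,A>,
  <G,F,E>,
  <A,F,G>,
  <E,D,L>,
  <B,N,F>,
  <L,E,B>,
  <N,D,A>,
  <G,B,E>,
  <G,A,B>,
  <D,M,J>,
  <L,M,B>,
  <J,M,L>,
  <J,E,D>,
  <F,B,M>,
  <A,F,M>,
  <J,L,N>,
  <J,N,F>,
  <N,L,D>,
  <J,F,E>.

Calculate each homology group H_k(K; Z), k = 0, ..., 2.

Order the vertices as A < B < D < E < F < G < J < L < M < N. Listing each simplex with vertices in this order, K has dimension 2 with simplices:

  0-simplices (10): A, B, D, E, F, G, J, L, M, N
  1-simplices (30): AB, AD, AF, AG, AM, AN, BE, BF, BG, BL, BM, BN, DE, DJ, DL, DM, DN, EF, EG, EJ, EL, FG, FJ, FM, FN, JL, JM, JN, LM, LN
  2-simplices (20): ABG, ABN, ADM, ADN, AFG, AFM, BEG, BEL, BFM, BFN, BLM, DEJ, DEL, DJM, DLN, EFG, EFJ, FJN, JLM, JLN

so the chain groups are C_0 ≅ Z^10, C_1 ≅ Z^30, C_2 ≅ Z^20.

The boundary map ∂_1: C_1 → C_0 sends each edge [p,q] (with p < q) to q − p. For instance
  ∂EG = G − E.
The resulting 10×30 matrix has rank 9, and its Smith normal form has invariant factors (1,1,1,1,1,1,1,1,1).

∂_2: C_2 → C_1 acts by ∂[p,q,r] = [q,r] − [p,r] + [p,q]. For instance
  ∂FJN = JN − FN + FJ,
  ∂BEG = EG − BG + BE.
This gives a 30×20 integer matrix of rank 20; reducing to Smith normal form yields diagonal entries (1,1,1,1,1,1,1,1,1,1,1,1,1,1,1,1,1,1,1,2).

From H_k ≅ ker(∂_k) / im(∂_{k+1}) we obtain:

  H_0: rank C_0 − rank ∂_1 = 10 − 9 = 1, and the invariant factors of ∂_1 are all 1, so H_0 ≅ Z.
  H_1: rank ker ∂_1 − rank ∂_2 = (30 − 9) − 20 = 1, and ∂_2 has invariant factor 2 > 1, so H_1 ≅ Z ⊕ Z/2Z.
  H_2: rank ker ∂_2 − rank ∂_3 = (20 − 20) − 0 = 0, and there is no ∂_3, so H_2 ≅ 0.

As a check, the Euler characteristic is 10 − 30 + 20 = 0, which agrees with 1 − 1 + 0 = 0.

H_0 = Z,  H_1 = Z ⊕ Z/2Z,  H_2 = 0.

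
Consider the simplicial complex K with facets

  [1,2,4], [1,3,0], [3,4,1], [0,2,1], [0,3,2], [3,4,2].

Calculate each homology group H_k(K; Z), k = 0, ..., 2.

Take the total order 0 < 1 < 2 < 3 < 4 on the vertex set. Then K (dimension 2) consists of the simplices:

  0-simplices (5): [0], [1], [2], [3], [4]
  1-simplices (9): [0,1], [0,2], [0,3], [1,2], [1,3], [1,4], [2,3], [2,4], [3,4]
  2-simplices (6): [0,1,2], [0,1,3], [0,2,3], [1,2,4], [1,3,4], [2,3,4]

so the chain groups are C_0 ≅ Z^5, C_1 ≅ Z^9, C_2 ≅ Z^6.

The boundary map ∂_1: C_1 → C_0 sends each edge [p,q] (with p < q) to q − p. For instance
  ∂[3,4] = [4] − [3].
The 5×9 boundary matrix has rank 4 and Smith normal form diag(1,1,1,1).

∂_2: C_2 → C_1 sends each 2-simplex [p,q,r] to [q,r] − [p,r] + [p,q]. For instance
  ∂[2,3,4] = [3,4] − [2,4] + [2,3],
  ∂[1,3,4] = [3,4] − [1,4] + [1,3].
As a 9×6 matrix over Z this has rank 5, with invariant factors (1,1,1,1,1).

Reading off H_k = ker ∂_k / im ∂_{k+1}:

  H_0: rank C_0 − rank ∂_1 = 5 − 4 = 1, and the invariant factors of ∂_1 are all 1, so H_0 = Z.
  H_1: rank ker ∂_1 − rank ∂_2 = (9 − 4) − 5 = 0, and the invariant factors of ∂_2 are all 1, so H_1 = 0.
  H_2: rank ker ∂_2 − rank ∂_3 = (6 − 5) − 0 = 1, and there is no ∂_3, so H_2 = Z.

As a check, the Euler characteristic is 5 − 9 + 6 = 2, which agrees with 1 − 0 + 1 = 2.

H_0 = Z,  H_1 = 0,  H_2 = Z.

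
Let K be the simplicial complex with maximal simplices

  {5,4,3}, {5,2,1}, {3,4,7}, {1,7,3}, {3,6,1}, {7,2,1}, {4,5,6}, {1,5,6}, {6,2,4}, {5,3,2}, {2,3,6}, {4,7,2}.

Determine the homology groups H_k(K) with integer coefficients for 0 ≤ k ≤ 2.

Fix the vertex order 1 < 2 < 3 < 4 < 5 < 6 < 7 and write every simplex with vertices in increasing order. Then dim K = 2 and the simplices of K are:

  0-simplices (7): [1], [2], [3], [4], [5], [6], [7]
  1-simplices (18): [1,2], [1,3], [1,5], [1,6], [1,7], [2,3], [2,4], [2,5], [2,6], [2,7], [3,4], [3,5], [3,6], [3,7], [4,5], [4,6], [4,7], [5,6]
  2-simplices (12): [1,2,5], [1,2,7], [1,3,6], [1,3,7], [1,5,6], [2,3,5], [2,3,6], [2,4,6], [2,4,7], [3,4,5], [3,4,7], [4,5,6]

Hence C_0 ≅ Z^7, C_1 ≅ Z^18, C_2 ≅ Z^12.

∂_1: C_1 → C_0 is given by ∂[p,q] = [q] − [p]. For instance
  ∂[3,7] = [7] − [3].
The resulting 7×18 matrix has rank 6, and its Smith normal form has invariant factors (1,1,1,1,1,1).

∂_2: C_2 → C_1 sends each 2-simplex [p,q,r] to [q,r] − [p,r] + [p,q]. For instance
  ∂[2,4,6] = [4,6] − [2,6] + [2,4],
  ∂[1,2,7] = [2,7] − [1,7] + [1,2].
The 18×12 boundary matrix has rank 12 and Smith normal form diag(1,1,1,1,1,1,1,1,1,1,1,2).

Computing H_k = (kernel of ∂_k) / (image of ∂_{k+1}):

  H_0: rank C_0 − rank ∂_1 = 7 − 6 = 1, and the invariant factors of ∂_1 are all 1, so H_0 ≅ Z.
  H_1: rank ker ∂_1 − rank ∂_2 = (18 − 6) − 12 = 0, and ∂_2 has invariant factor 2 > 1, so H_1 ≅ Z/2.
  H_2: rank ker ∂_2 − rank ∂_3 = (12 − 12) − 0 = 0, and there is no ∂_3, so H_2 ≅ 0.

As a check, the Euler characteristic is 7 − 18 + 12 = 1, which agrees with 1 − 0 + 0 = 1.
(K is a triangulation of the real projective plane RP^2.)

H_0 = Z,  H_1 = Z/2,  H_2 = 0.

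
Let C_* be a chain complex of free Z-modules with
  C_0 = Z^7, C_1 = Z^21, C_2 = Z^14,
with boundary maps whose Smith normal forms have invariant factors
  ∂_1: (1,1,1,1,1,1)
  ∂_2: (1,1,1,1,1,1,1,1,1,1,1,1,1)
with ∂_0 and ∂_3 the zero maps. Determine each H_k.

H_0 = Z,  H_1 = Z^2,  H_2 = Z.

H_0: b_0 = 7 − 0 − 6 = 1; torsion from ∂_1 factors > 1: none. So H_0 = Z.
H_1: b_1 = 21 − 6 − 13 = 2; torsion from ∂_2 factors > 1: none. So H_1 = Z^2.
H_2: b_2 = 14 − 13 − 0 = 1; torsion from ∂_3 factors > 1: none. So H_2 = Z.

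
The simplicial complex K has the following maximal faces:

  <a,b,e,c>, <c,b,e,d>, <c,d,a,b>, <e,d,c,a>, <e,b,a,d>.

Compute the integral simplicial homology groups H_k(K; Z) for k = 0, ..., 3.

H_0 ≅ Z,  H_1 = 0,  H_2 = 0,  H_3 ≅ Z.

Take the total order a < b < c < d < e on the vertex set. Then K (dimension 3) consists of the simplices:

  0-simplices (5): a, b, c, d, e
  1-simplices (10): ab, ac, ad, ae, bc, bd, be, cd, ce, de
  2-simplices (10): abc, abd, abe, acd, ace, ade, bcd, bce, bde, cde
  3-simplices (5): abcd, abce, abde, acde, bcde

so the chain groups are C_0 ≅ Z^5, C_1 ≅ Z^10, C_2 ≅ Z^10, C_3 ≅ Z^5.

∂_1: C_1 → C_0 is given by ∂[p,q] = [q] − [p]. For instance
  ∂ad = d − a.
This gives a 5×10 integer matrix of rank 4; reducing to Smith normal form yields diagonal entries (1,1,1,1).

Boundary ∂_2: C_2 → C_1 maps a triangle to the signed sum of its edges. For instance
  ∂abd = bd − ad + ab,
  ∂acd = cd − ad + ac.
This gives a 10×10 integer matrix of rank 6; reducing to Smith normal form yields diagonal entries (1,1,1,1,1,1).

Boundary ∂_3: C_3 → C_2 sends each 3-simplex σ to the alternating sum Σ_i (−1)^i (σ with its i-th vertex removed). For instance
  ∂abce = bce − ace + abe − abc,
  ∂abcd = bcd − acd + abd − abc.
The 10×5 boundary matrix has rank 4 and Smith normal form diag(1,1,1,1).

Computing H_k = (kernel of ∂_k) / (image of ∂_{k+1}):

  H_0: rank C_0 − rank ∂_1 = 5 − 4 = 1, and the invariant factors of ∂_1 are all 1, so H_0 = Z.
  H_1: rank ker ∂_1 − rank ∂_2 = (10 − 4) − 6 = 0, and the invariant factors of ∂_2 are all 1, so H_1 = 0.
  H_2: rank ker ∂_2 − rank ∂_3 = (10 − 6) − 4 = 0, and the invariant factors of ∂_3 are all 1, so H_2 = 0.
  H_3: rank ker ∂_3 − rank ∂_4 = (5 − 4) − 0 = 1, and there is no ∂_4, so H_3 = Z.

(K is a triangulation of the 3-sphere S^3.)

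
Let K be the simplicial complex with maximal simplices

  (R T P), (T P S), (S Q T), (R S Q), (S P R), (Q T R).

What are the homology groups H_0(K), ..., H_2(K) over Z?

Fix the vertex order P < Q < R < S < T and write every simplex with vertices in increasing order. Then dim K = 2 and the simplices of K are:

  0-simplices (5): P, Q, R, S, T
  1-simplices (9): PR, PS, PT, QR, QS, QT, RS, RT, ST
  2-simplices (6): PRS, PRT, PST, QRS, QRT, QST

Hence C_0 ≅ Z^5, C_1 ≅ Z^9, C_2 ≅ Z^6.

The boundary map ∂_1: C_1 → C_0 sends each edge [p,q] (with p < q) to q − p.
The 5×9 boundary matrix has rank 4 and Smith normal form diag(1,1,1,1).

∂_2: C_2 → C_1 acts by ∂[p,q,r] = [q,r] − [p,r] + [p,q]. For instance
  ∂QRT = RT − QT + QR,
  ∂QRS = RS − QS + QR.
This gives a 9×6 integer matrix of rank 5; reducing to Smith normal form yields diagonal entries (1,1,1,1,1).

Computing H_k = (kernel of ∂_k) / (image of ∂_{k+1}):

  H_0: rank C_0 − rank ∂_1 = 5 − 4 = 1, and the invariant factors of ∂_1 are all 1, so H_0 ≅ Z.
  H_1: rank ker ∂_1 − rank ∂_2 = (9 − 4) − 5 = 0, and the invariant factors of ∂_2 are all 1, so H_1 ≅ 0.
  H_2: rank ker ∂_2 − rank ∂_3 = (6 − 5) − 0 = 1, and there is no ∂_3, so H_2 ≅ Z.

As a check, the Euler characteristic is 5 − 9 + 6 = 2, which agrees with 1 − 0 + 1 = 2.

H_0 ≅ Z,  H_1 = 0,  H_2 ≅ Z.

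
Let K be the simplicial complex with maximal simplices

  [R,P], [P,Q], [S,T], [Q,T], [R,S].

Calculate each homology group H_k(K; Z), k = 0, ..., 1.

H_0 ≅ Z,  H_1 ≅ Z.

Fix the vertex order P < Q < R < S < T and write every simplex with vertices in increasing order. Then dim K = 1 and the simplices of K are:

  0-simplices (5): P, Q, R, S, T
  1-simplices (5): PQ, PR, QT, RS, ST

Hence C_0 ≅ Z^5, C_1 ≅ Z^5.

Boundary ∂_1: C_1 → C_0 is given by ∂[p,q] = [q] − [p]. For instance
  ∂PR = R − P.
The 5×5 boundary matrix has rank 4 and Smith normal form diag(1,1,1,1).

Computing H_k = (kernel of ∂_k) / (image of ∂_{k+1}):

  H_0: rank C_0 − rank ∂_1 = 5 − 4 = 1, and the invariant factors of ∂_1 are all 1, so H_0 = Z.
  H_1: rank ker ∂_1 − rank ∂_2 = (5 − 4) − 0 = 1, and there is no ∂_2, so H_1 = Z.

As a check, the Euler characteristic is 5 − 5 = 0, which agrees with 1 − 1 = 0.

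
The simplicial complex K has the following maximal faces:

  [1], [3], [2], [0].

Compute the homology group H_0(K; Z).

We work with the vertex ordering 0 < 1 < 2 < 3. The simplices of K, each written with vertices in increasing order, are:

  0-simplices (4): [0], [1], [2], [3]

giving chain groups C_0 ≅ Z^4.

From H_k ≅ ker(∂_k) / im(∂_{k+1}) we obtain:

  H_0: rank C_0 − rank ∂_1 = 4 − 0 = 4, and there is no ∂_1, so H_0 = Z^4.

H_0 = Z^4.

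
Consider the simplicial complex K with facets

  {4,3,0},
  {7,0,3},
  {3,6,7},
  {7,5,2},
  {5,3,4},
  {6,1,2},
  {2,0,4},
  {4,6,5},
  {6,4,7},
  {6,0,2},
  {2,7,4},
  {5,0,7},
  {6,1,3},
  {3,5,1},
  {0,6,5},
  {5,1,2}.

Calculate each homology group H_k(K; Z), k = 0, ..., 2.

Fix the vertex order 0 < 1 < 2 < 3 < 4 < 5 < 6 < 7 and write every simplex with vertices in increasing order. Then dim K = 2 and the simplices of K are:

  0-simplices (8): [0], [1], [2], [3], [4], [5], [6], [7]
  1-simplices (24): (24 of them)
  2-simplices (16): [0,2,4], [0,2,6], [0,3,4], [0,3,7], [0,5,6], [0,5,7], [1,2,5], [1,2,6], [1,3,5], [1,3,6], [2,4,7], [2,5,7], [3,4,5], [3,6,7], [4,5,6], [4,6,7]

Hence C_0 ≅ Z^8, C_1 ≅ Z^24, C_2 ≅ Z^16.

The boundary map ∂_1: C_1 → C_0 sends each edge [p,q] (with p < q) to q − p. For instance
  ∂[2,7] = [7] − [2].
The 8×24 boundary matrix has rank 7 and Smith normal form diag(1,1,1,1,1,1,1).

The boundary map ∂_2: C_2 → C_1 acts by ∂[p,q,r] = [q,r] − [p,r] + [p,q]. For instance
  ∂[1,2,5] = [2,5] − [1,5] + [1,2],
  ∂[4,5,6] = [5,6] − [4,6] + [4,5].
This gives a 24×16 integer matrix of rank 15; reducing to Smith normal form yields diagonal entries (1,1,1,1,1,1,1,1,1,1,1,1,1,1,1).

Reading off H_k = ker ∂_k / im ∂_{k+1}:

  H_0: rank C_0 − rank ∂_1 = 8 − 7 = 1, and the invariant factors of ∂_1 are all 1, so H_0 ≅ Z.
  H_1: rank ker ∂_1 − rank ∂_2 = (24 − 7) − 15 = 2, and the invariant factors of ∂_2 are all 1, so H_1 ≅ Z^2.
  H_2: rank ker ∂_2 − rank ∂_3 = (16 − 15) − 0 = 1, and there is no ∂_3, so H_2 ≅ Z.

H_0 ≅ Z,  H_1 ≅ Z^2,  H_2 ≅ Z.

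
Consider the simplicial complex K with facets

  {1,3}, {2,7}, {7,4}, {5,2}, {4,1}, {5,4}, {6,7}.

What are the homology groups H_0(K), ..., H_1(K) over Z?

H_0 ≅ Z,  H_1 ≅ Z.

Take the total order 1 < 2 < 3 < 4 < 5 < 6 < 7 on the vertex set. Then K (dimension 1) consists of the simplices:

  0-simplices (7): [1], [2], [3], [4], [5], [6], [7]
  1-simplices (7): [1,3], [1,4], [2,5], [2,7], [4,5], [4,7], [6,7]

giving chain groups C_0 ≅ Z^7, C_1 ≅ Z^7.

∂_1: C_1 → C_0 sends each edge [p,q] (with p < q) to q − p. For instance
  ∂[6,7] = [7] − [6].
The resulting 7×7 matrix has rank 6, and its Smith normal form has invariant factors (1,1,1,1,1,1).

Reading off H_k = ker ∂_k / im ∂_{k+1}:

  H_0: rank C_0 − rank ∂_1 = 7 − 6 = 1, and the invariant factors of ∂_1 are all 1, so H_0 = Z.
  H_1: rank ker ∂_1 − rank ∂_2 = (7 − 6) − 0 = 1, and there is no ∂_2, so H_1 = Z.

As a check, the Euler characteristic is 7 − 7 = 0, which agrees with 1 − 1 = 0.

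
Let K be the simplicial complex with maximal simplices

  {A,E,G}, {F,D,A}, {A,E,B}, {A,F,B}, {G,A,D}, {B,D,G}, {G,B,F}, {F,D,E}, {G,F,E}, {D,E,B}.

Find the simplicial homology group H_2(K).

K has 6 vertices, 15 edges, 10 triangles.
rank ∂_2 = 10, rank ∂_3 = 0 ⇒ b_2 = 10 − 10 − 0 = 0. So H_2 = 0.

H_2 = 0.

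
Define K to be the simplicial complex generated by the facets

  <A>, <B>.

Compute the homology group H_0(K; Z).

We work with the vertex ordering A < B. The simplices of K, each written with vertices in increasing order, are:

  0-simplices (2): A, B

so the chain groups are C_0 ≅ Z^2.

From H_k ≅ ker(∂_k) / im(∂_{k+1}) we obtain:

  H_0: rank C_0 − rank ∂_1 = 2 − 0 = 2, and there is no ∂_1, so H_0 ≅ Z^2.

(K is a triangulation of a set of 2 points.)

H_0 ≅ Z^2.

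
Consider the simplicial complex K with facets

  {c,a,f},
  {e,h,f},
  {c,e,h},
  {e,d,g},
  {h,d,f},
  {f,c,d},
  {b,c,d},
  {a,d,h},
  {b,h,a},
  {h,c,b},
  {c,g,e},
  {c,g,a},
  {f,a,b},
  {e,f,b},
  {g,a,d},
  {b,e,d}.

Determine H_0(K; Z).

H_0 = Z.

Fix the vertex order a < b < c < d < e < f < g < h and write every simplex with vertices in increasing order. Then dim K = 2 and the simplices of K are:

  0-simplices (8): a, b, c, d, e, f, g, h
  1-simplices (24): ab, ac, ad, af, ag, ah, bc, bd, be, bf, bh, cd, ce, cf, cg, ch, de, df, dg, dh, ef, eg, eh, fh
  2-simplices (16): abf, abh, acf, acg, adg, adh, bcd, bch, bde, bef, cdf, ceg, ceh, deg, dfh, efh

giving chain groups C_0 ≅ Z^8, C_1 ≅ Z^24, C_2 ≅ Z^16.

The boundary map ∂_1: C_1 → C_0 sends each edge [p,q] (with p < q) to q − p. For instance
  ∂cf = f − c.
The 8×24 boundary matrix has rank 7 and Smith normal form diag(1,1,1,1,1,1,1).

∂_2: C_2 → C_1 maps a triangle to the signed sum of its edges. For instance
  ∂deg = eg − dg + de,
  ∂bcd = cd − bd + bc.
As a 24×16 matrix over Z this has rank 15, with invariant factors (1,1,1,1,1,1,1,1,1,1,1,1,1,1,1).

From H_k ≅ ker(∂_k) / im(∂_{k+1}) we obtain:

  H_0: rank C_0 − rank ∂_1 = 8 − 7 = 1, and the invariant factors of ∂_1 are all 1, so H_0 ≅ Z.

(K is a triangulation of the torus T^2.)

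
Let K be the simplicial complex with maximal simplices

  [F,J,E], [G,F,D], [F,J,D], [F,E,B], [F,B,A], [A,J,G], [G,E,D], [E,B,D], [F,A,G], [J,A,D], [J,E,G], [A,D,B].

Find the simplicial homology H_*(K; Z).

H_0 = Z,  H_1 = Z/2,  H_2 = 0.

K has 7 vertices, 18 edges, 12 triangles.
rank ∂_0 = 0, rank ∂_1 = 6 ⇒ b_0 = 7 − 0 − 6 = 1; all invariant factors of ∂_1 are 1 so no torsion. So H_0 = Z.
rank ∂_1 = 6, rank ∂_2 = 12 ⇒ b_1 = 18 − 6 − 12 = 0; ∂_2 has invariant factor(s) [2] giving torsion. So H_1 = Z/2.
rank ∂_2 = 12, rank ∂_3 = 0 ⇒ b_2 = 12 − 12 − 0 = 0. So H_2 = 0.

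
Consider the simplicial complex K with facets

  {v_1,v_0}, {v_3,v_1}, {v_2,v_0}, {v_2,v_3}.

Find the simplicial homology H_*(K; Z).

H_0 ≅ Z,  H_1 ≅ Z.

We work with the vertex ordering v_0 < v_1 < v_2 < v_3. The simplices of K, each written with vertices in increasing order, are:

  0-simplices (4): [v_0], [v_1], [v_2], [v_3]
  1-simplices (4): [v_0,v_1], [v_0,v_2], [v_1,v_3], [v_2,v_3]

Hence C_0 ≅ Z^4, C_1 ≅ Z^4.

The boundary map ∂_1: C_1 → C_0 maps an edge to its endpoints' difference, ∂[p,q] = q − p. For instance
  ∂[v_0,v_1] = [v_1] − [v_0].
As a 4×4 matrix over Z this has rank 3, with invariant factors (1,1,1).

From H_k ≅ ker(∂_k) / im(∂_{k+1}) we obtain:

  H_0: rank C_0 − rank ∂_1 = 4 − 3 = 1, and the invariant factors of ∂_1 are all 1, so H_0 ≅ Z.
  H_1: rank ker ∂_1 − rank ∂_2 = (4 − 3) − 0 = 1, and there is no ∂_2, so H_1 ≅ Z.

As a check, the Euler characteristic is 4 − 4 = 0, which agrees with 1 − 1 = 0.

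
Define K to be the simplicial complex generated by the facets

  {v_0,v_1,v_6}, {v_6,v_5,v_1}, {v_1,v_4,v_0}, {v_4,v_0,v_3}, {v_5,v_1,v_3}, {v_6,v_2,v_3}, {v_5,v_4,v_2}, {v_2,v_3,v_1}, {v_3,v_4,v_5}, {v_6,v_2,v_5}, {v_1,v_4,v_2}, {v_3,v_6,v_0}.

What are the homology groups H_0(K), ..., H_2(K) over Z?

H_0 = Z,  H_1 = Z/2Z,  H_2 = 0.

Fix the vertex order v_0 < v_1 < v_2 < v_3 < v_4 < v_5 < v_6 and write every simplex with vertices in increasing order. Then dim K = 2 and the simplices of K are:

  0-simplices (7): [v_0], [v_1], [v_2], [v_3], [v_4], [v_5], [v_6]
  1-simplices (18): (18 of them)
  2-simplices (12): (12 of them)

Hence C_0 ≅ Z^7, C_1 ≅ Z^18, C_2 ≅ Z^12.

∂_1: C_1 → C_0 is given by ∂[p,q] = [q] − [p].
The 7×18 boundary matrix has rank 6 and Smith normal form diag(1,1,1,1,1,1).

The boundary map ∂_2: C_2 → C_1 maps a triangle to the signed sum of its edges. For instance
  ∂[v_1,v_2,v_4] = [v_2,v_4] − [v_1,v_4] + [v_1,v_2],
  ∂[v_1,v_3,v_5] = [v_3,v_5] − [v_1,v_5] + [v_1,v_3].
The resulting 18×12 matrix has rank 12, and its Smith normal form has invariant factors (1,1,1,1,1,1,1,1,1,1,1,2).

Now H_k = ker ∂_k / im ∂_{k+1}, so:

  H_0: rank C_0 − rank ∂_1 = 7 − 6 = 1, and the invariant factors of ∂_1 are all 1, so H_0 = Z.
  H_1: rank ker ∂_1 − rank ∂_2 = (18 − 6) − 12 = 0, and ∂_2 has invariant factor 2 > 1, so H_1 = Z/2Z.
  H_2: rank ker ∂_2 − rank ∂_3 = (12 − 12) − 0 = 0, and there is no ∂_3, so H_2 = 0.

As a check, the Euler characteristic is 7 − 18 + 12 = 1, which agrees with 1 − 0 + 0 = 1.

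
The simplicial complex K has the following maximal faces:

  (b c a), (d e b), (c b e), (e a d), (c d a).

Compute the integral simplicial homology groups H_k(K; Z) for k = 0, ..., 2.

Take the total order a < b < c < d < e on the vertex set. Then K (dimension 2) consists of the simplices:

  0-simplices (5): a, b, c, d, e
  1-simplices (10): ab, ac, ad, ae, bc, bd, be, cd, ce, de
  2-simplices (5): abc, acd, ade, bce, bde

so the chain groups are C_0 ≅ Z^5, C_1 ≅ Z^10, C_2 ≅ Z^5.

Boundary ∂_1: C_1 → C_0 maps an edge to its endpoints' difference, ∂[p,q] = q − p. For instance
  ∂ae = e − a.
The resulting 5×10 matrix has rank 4, and its Smith normal form has invariant factors (1,1,1,1).

∂_2: C_2 → C_1 maps a triangle to the signed sum of its edges. For instance
  ∂ade = de − ae + ad,
  ∂bce = ce − be + bc.
The resulting 10×5 matrix has rank 5, and its Smith normal form has invariant factors (1,1,1,1,1).

From H_k ≅ ker(∂_k) / im(∂_{k+1}) we obtain:

  H_0: rank C_0 − rank ∂_1 = 5 − 4 = 1, and the invariant factors of ∂_1 are all 1, so H_0 ≅ Z.
  H_1: rank ker ∂_1 − rank ∂_2 = (10 − 4) − 5 = 1, and the invariant factors of ∂_2 are all 1, so H_1 ≅ Z.
  H_2: rank ker ∂_2 − rank ∂_3 = (5 − 5) − 0 = 0, and there is no ∂_3, so H_2 ≅ 0.

H_0 = Z,  H_1 = Z,  H_2 = 0.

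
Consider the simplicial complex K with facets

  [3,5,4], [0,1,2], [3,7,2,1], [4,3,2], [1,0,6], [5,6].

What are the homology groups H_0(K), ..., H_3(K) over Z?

H_0 = Z,  H_1 = Z,  H_2 = 0,  H_3 = 0.

Order the vertices as 0 < 1 < 2 < 3 < 4 < 5 < 6 < 7. Listing each simplex with vertices in this order, K has dimension 3 with simplices:

  0-simplices (8): [0], [1], [2], [3], [4], [5], [6], [7]
  1-simplices (15): [0,1], [0,2], [0,6], [1,2], [1,3], [1,6], [1,7], [2,3], [2,4], [2,7], [3,4], [3,5], [3,7], [4,5], [5,6]
  2-simplices (8): [0,1,2], [0,1,6], [1,2,3], [1,2,7], [1,3,7], [2,3,4], [2,3,7], [3,4,5]
  3-simplices (1): [1,2,3,7]

so the chain groups are C_0 ≅ Z^8, C_1 ≅ Z^15, C_2 ≅ Z^8, C_3 ≅ Z^1.

Boundary ∂_1: C_1 → C_0 maps an edge to its endpoints' difference, ∂[p,q] = q − p.
The resulting 8×15 matrix has rank 7, and its Smith normal form has invariant factors (1,1,1,1,1,1,1).

The boundary map ∂_2: C_2 → C_1 acts by ∂[p,q,r] = [q,r] − [p,r] + [p,q]. For instance
  ∂[0,1,6] = [1,6] − [0,6] + [0,1],
  ∂[2,3,7] = [3,7] − [2,7] + [2,3].
As a 15×8 matrix over Z this has rank 7, with invariant factors (1,1,1,1,1,1,1).

The boundary map ∂_3: C_3 → C_2 sends each 3-simplex σ to the alternating sum Σ_i (−1)^i (σ with its i-th vertex removed). For instance
  ∂[1,2,3,7] = [2,3,7] − [1,3,7] + [1,2,7] − [1,2,3].
The resulting 8×1 matrix has rank 1, and its Smith normal form has invariant factors (1).

Computing H_k = (kernel of ∂_k) / (image of ∂_{k+1}):

  H_0: rank C_0 − rank ∂_1 = 8 − 7 = 1, and the invariant factors of ∂_1 are all 1, so H_0 = Z.
  H_1: rank ker ∂_1 − rank ∂_2 = (15 − 7) − 7 = 1, and the invariant factors of ∂_2 are all 1, so H_1 = Z.
  H_2: rank ker ∂_2 − rank ∂_3 = (8 − 7) − 1 = 0, and the invariant factors of ∂_3 are all 1, so H_2 = 0.
  H_3: rank ker ∂_3 − rank ∂_4 = (1 − 1) − 0 = 0, and there is no ∂_4, so H_3 = 0.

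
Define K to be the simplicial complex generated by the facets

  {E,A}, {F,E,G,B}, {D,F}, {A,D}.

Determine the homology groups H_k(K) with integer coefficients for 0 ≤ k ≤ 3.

We work with the vertex ordering A < B < D < E < F < G. The simplices of K, each written with vertices in increasing order, are:

  0-simplices (6): A, B, D, E, F, G
  1-simplices (9): AD, AE, BE, BF, BG, DF, EF, EG, FG
  2-simplices (4): BEF, BEG, BFG, EFG
  3-simplices (1): BEFG

so the chain groups are C_0 ≅ Z^6, C_1 ≅ Z^9, C_2 ≅ Z^4, C_3 ≅ Z^1.

The boundary map ∂_1: C_1 → C_0 maps an edge to its endpoints' difference, ∂[p,q] = q − p.
The resulting 6×9 matrix has rank 5, and its Smith normal form has invariant factors (1,1,1,1,1).

∂_2: C_2 → C_1 maps a triangle to the signed sum of its edges. For instance
  ∂BEF = EF − BF + BE,
  ∂BFG = FG − BG + BF.
This gives a 9×4 integer matrix of rank 3; reducing to Smith normal form yields diagonal entries (1,1,1).

Boundary ∂_3: C_3 → C_2 sends each 3-simplex σ to the alternating sum Σ_i (−1)^i (σ with its i-th vertex removed). For instance
  ∂BEFG = EFG − BFG + BEG − BEF.
As a 4×1 matrix over Z this has rank 1, with invariant factors (1).

Now H_k = ker ∂_k / im ∂_{k+1}, so:

  H_0: rank C_0 − rank ∂_1 = 6 − 5 = 1, and the invariant factors of ∂_1 are all 1, so H_0 ≅ Z.
  H_1: rank ker ∂_1 − rank ∂_2 = (9 − 5) − 3 = 1, and the invariant factors of ∂_2 are all 1, so H_1 ≅ Z.
  H_2: rank ker ∂_2 − rank ∂_3 = (4 − 3) − 1 = 0, and the invariant factors of ∂_3 are all 1, so H_2 ≅ 0.
  H_3: rank ker ∂_3 − rank ∂_4 = (1 − 1) − 0 = 0, and there is no ∂_4, so H_3 ≅ 0.

H_0 = Z,  H_1 = Z,  H_2 = 0,  H_3 = 0.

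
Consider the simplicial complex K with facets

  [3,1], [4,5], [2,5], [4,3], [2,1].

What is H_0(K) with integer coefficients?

H_0 = Z.

K has 5 vertices, 5 edges.
rank ∂_0 = 0, rank ∂_1 = 4 ⇒ b_0 = 5 − 0 − 4 = 1; all invariant factors of ∂_1 are 1 so no torsion. So H_0 = Z.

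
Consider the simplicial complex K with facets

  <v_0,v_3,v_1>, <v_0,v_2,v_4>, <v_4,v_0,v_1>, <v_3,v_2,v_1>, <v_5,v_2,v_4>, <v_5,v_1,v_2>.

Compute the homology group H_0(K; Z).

H_0 = Z.

Order the vertices as v_0 < v_1 < v_2 < v_3 < v_4 < v_5. Listing each simplex with vertices in this order, K has dimension 2 with simplices:

  0-simplices (6): [v_0], [v_1], [v_2], [v_3], [v_4], [v_5]
  1-simplices (12): [v_0,v_1], [v_0,v_2], [v_0,v_3], [v_0,v_4], [v_1,v_2], [v_1,v_3], [v_1,v_4], [v_1,v_5], [v_2,v_3], [v_2,v_4], [v_2,v_5], [v_4,v_5]
  2-simplices (6): [v_0,v_1,v_3], [v_0,v_1,v_4], [v_0,v_2,v_4], [v_1,v_2,v_3], [v_1,v_2,v_5], [v_2,v_4,v_5]

so the chain groups are C_0 ≅ Z^6, C_1 ≅ Z^12, C_2 ≅ Z^6.

The boundary map ∂_1: C_1 → C_0 maps an edge to its endpoints' difference, ∂[p,q] = q − p. For instance
  ∂[v_2,v_5] = [v_5] − [v_2].
The resulting 6×12 matrix has rank 5, and its Smith normal form has invariant factors (1,1,1,1,1).

∂_2: C_2 → C_1 acts by ∂[p,q,r] = [q,r] − [p,r] + [p,q]. For instance
  ∂[v_1,v_2,v_5] = [v_2,v_5] − [v_1,v_5] + [v_1,v_2],
  ∂[v_0,v_1,v_3] = [v_1,v_3] − [v_0,v_3] + [v_0,v_1].
This gives a 12×6 integer matrix of rank 6; reducing to Smith normal form yields diagonal entries (1,1,1,1,1,1).

From H_k ≅ ker(∂_k) / im(∂_{k+1}) we obtain:

  H_0: rank C_0 − rank ∂_1 = 6 − 5 = 1, and the invariant factors of ∂_1 are all 1, so H_0 ≅ Z.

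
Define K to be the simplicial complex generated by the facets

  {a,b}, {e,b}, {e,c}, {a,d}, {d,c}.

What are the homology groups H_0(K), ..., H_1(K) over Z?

K has 5 vertices, 5 edges.
rank ∂_0 = 0, rank ∂_1 = 4 ⇒ b_0 = 5 − 0 − 4 = 1; all invariant factors of ∂_1 are 1 so no torsion. So H_0 ≅ Z.
rank ∂_1 = 4, rank ∂_2 = 0 ⇒ b_1 = 5 − 4 − 0 = 1. So H_1 ≅ Z.

H_0 = Z,  H_1 = Z.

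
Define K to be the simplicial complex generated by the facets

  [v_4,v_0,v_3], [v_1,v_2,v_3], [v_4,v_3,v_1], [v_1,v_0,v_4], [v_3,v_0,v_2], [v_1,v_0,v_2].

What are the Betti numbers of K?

Fix the vertex order v_0 < v_1 < v_2 < v_3 < v_4 and write every simplex with vertices in increasing order. Then dim K = 2 and the simplices of K are:

  0-simplices (5): [v_0], [v_1], [v_2], [v_3], [v_4]
  1-simplices (9): [v_0,v_1], [v_0,v_2], [v_0,v_3], [v_0,v_4], [v_1,v_2], [v_1,v_3], [v_1,v_4], [v_2,v_3], [v_3,v_4]
  2-simplices (6): [v_0,v_1,v_2], [v_0,v_1,v_4], [v_0,v_2,v_3], [v_0,v_3,v_4], [v_1,v_2,v_3], [v_1,v_3,v_4]

giving chain groups C_0 ≅ Z^5, C_1 ≅ Z^9, C_2 ≅ Z^6.

Boundary ∂_1: C_1 → C_0 maps an edge to its endpoints' difference, ∂[p,q] = q − p. For instance
  ∂[v_0,v_4] = [v_4] − [v_0].
As a 5×9 matrix over Z this has rank 4, with invariant factors (1,1,1,1).

∂_2: C_2 → C_1 acts by ∂[p,q,r] = [q,r] − [p,r] + [p,q]. For instance
  ∂[v_1,v_2,v_3] = [v_2,v_3] − [v_1,v_3] + [v_1,v_2],
  ∂[v_0,v_3,v_4] = [v_3,v_4] − [v_0,v_4] + [v_0,v_3].
The resulting 9×6 matrix has rank 5, and its Smith normal form has invariant factors (1,1,1,1,1).

Reading off H_k = ker ∂_k / im ∂_{k+1}:

  H_0: rank C_0 − rank ∂_1 = 5 − 4 = 1, and the invariant factors of ∂_1 are all 1, so H_0 = Z.
  H_1: rank ker ∂_1 − rank ∂_2 = (9 − 4) − 5 = 0, and the invariant factors of ∂_2 are all 1, so H_1 = 0.
  H_2: rank ker ∂_2 − rank ∂_3 = (6 − 5) − 0 = 1, and there is no ∂_3, so H_2 = Z.

Hence the Betti numbers are b_0 = 1, b_1 = 0, b_2 = 1.

b_0 = 1, b_1 = 0, b_2 = 1.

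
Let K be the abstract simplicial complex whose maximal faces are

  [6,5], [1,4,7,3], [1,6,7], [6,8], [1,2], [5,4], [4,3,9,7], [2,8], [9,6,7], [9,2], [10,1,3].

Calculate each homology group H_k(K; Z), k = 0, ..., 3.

K has 10 vertices, 20 edges, 10 triangles, 2 3-simplices.
rank ∂_0 = 0, rank ∂_1 = 9 ⇒ b_0 = 10 − 0 − 9 = 1; all invariant factors of ∂_1 are 1 so no torsion. So H_0 = Z.
rank ∂_1 = 9, rank ∂_2 = 8 ⇒ b_1 = 20 − 9 − 8 = 3; all invariant factors of ∂_2 are 1 so no torsion. So H_1 = Z^3.
rank ∂_2 = 8, rank ∂_3 = 2 ⇒ b_2 = 10 − 8 − 2 = 0; all invariant factors of ∂_3 are 1 so no torsion. So H_2 = 0.
rank ∂_3 = 2, rank ∂_4 = 0 ⇒ b_3 = 2 − 2 − 0 = 0. So H_3 = 0.

H_0 = Z,  H_1 = Z^3,  H_2 = 0,  H_3 = 0.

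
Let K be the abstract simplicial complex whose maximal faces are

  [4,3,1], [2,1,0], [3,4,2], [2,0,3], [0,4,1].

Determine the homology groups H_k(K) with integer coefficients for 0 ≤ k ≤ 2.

H_0 ≅ Z,  H_1 ≅ Z,  H_2 = 0.

Take the total order 0 < 1 < 2 < 3 < 4 on the vertex set. Then K (dimension 2) consists of the simplices:

  0-simplices (5): [0], [1], [2], [3], [4]
  1-simplices (10): [0,1], [0,2], [0,3], [0,4], [1,2], [1,3], [1,4], [2,3], [2,4], [3,4]
  2-simplices (5): [0,1,2], [0,1,4], [0,2,3], [1,3,4], [2,3,4]

Hence C_0 ≅ Z^5, C_1 ≅ Z^10, C_2 ≅ Z^5.

Boundary ∂_1: C_1 → C_0 maps an edge to its endpoints' difference, ∂[p,q] = q − p.
As a 5×10 matrix over Z this has rank 4, with invariant factors (1,1,1,1).

The boundary map ∂_2: C_2 → C_1 acts by ∂[p,q,r] = [q,r] − [p,r] + [p,q]. For instance
  ∂[0,1,4] = [1,4] − [0,4] + [0,1],
  ∂[1,3,4] = [3,4] − [1,4] + [1,3].
The resulting 10×5 matrix has rank 5, and its Smith normal form has invariant factors (1,1,1,1,1).

Computing H_k = (kernel of ∂_k) / (image of ∂_{k+1}):

  H_0: rank C_0 − rank ∂_1 = 5 − 4 = 1, and the invariant factors of ∂_1 are all 1, so H_0 ≅ Z.
  H_1: rank ker ∂_1 − rank ∂_2 = (10 − 4) − 5 = 1, and the invariant factors of ∂_2 are all 1, so H_1 ≅ Z.
  H_2: rank ker ∂_2 − rank ∂_3 = (5 − 5) − 0 = 0, and there is no ∂_3, so H_2 ≅ 0.

As a check, the Euler characteristic is 5 − 10 + 5 = 0, which agrees with 1 − 1 + 0 = 0.
(K is a triangulation of the Möbius band.)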